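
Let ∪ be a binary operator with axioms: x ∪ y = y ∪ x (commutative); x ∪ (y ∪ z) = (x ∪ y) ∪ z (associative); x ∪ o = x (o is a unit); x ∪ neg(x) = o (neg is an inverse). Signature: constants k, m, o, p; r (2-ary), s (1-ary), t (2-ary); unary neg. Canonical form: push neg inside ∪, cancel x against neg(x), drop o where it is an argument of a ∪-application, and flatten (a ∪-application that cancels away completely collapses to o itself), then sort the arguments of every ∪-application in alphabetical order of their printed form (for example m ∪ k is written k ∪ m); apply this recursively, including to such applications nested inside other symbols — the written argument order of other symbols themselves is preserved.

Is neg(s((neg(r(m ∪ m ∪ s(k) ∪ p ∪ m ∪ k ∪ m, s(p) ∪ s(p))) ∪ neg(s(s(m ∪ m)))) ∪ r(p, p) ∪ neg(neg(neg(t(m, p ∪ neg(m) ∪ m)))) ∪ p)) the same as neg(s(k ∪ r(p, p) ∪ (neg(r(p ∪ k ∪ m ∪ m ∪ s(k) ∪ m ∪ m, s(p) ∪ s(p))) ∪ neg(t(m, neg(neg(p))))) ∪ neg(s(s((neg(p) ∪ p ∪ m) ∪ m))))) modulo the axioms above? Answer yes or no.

Left:  neg(s((neg(r(m ∪ m ∪ s(k) ∪ p ∪ m ∪ k ∪ m, s(p) ∪ s(p))) ∪ neg(s(s(m ∪ m)))) ∪ r(p, p) ∪ neg(neg(neg(t(m, p ∪ neg(m) ∪ m)))) ∪ p))
  Push neg inside:  distribute neg over ∪ and collapse double neg
  Collect:  neg(s(neg(r(k ∪ m ∪ m ∪ m ∪ m ∪ p ∪ s(k), s(p) ∪ s(p))) ∪ neg(s(s(m ∪ m))) ∪ neg(t(m, p)) ∪ p ∪ r(p, p)))
Right:  neg(s(k ∪ r(p, p) ∪ (neg(r(p ∪ k ∪ m ∪ m ∪ s(k) ∪ m ∪ m, s(p) ∪ s(p))) ∪ neg(t(m, neg(neg(p))))) ∪ neg(s(s((neg(p) ∪ p ∪ m) ∪ m)))))
  Push neg inside:  distribute neg over ∪ and collapse double neg
  Combine occurrences:  neg(s(k ∪ neg(r(k ∪ m ∪ m ∪ m ∪ m ∪ p ∪ s(k), s(p) ∪ s(p))) ∪ neg(s(s(m ∪ m))) ∪ neg(t(m, p)) ∪ r(p, p)))

Answer: no — neg(s(neg(r(k ∪ m ∪ m ∪ m ∪ m ∪ p ∪ s(k), s(p) ∪ s(p))) ∪ neg(s(s(m ∪ m))) ∪ neg(t(m, p)) ∪ p ∪ r(p, p))) vs neg(s(k ∪ neg(r(k ∪ m ∪ m ∪ m ∪ m ∪ p ∪ s(k), s(p) ∪ s(p))) ∪ neg(s(s(m ∪ m))) ∪ neg(t(m, p)) ∪ r(p, p)))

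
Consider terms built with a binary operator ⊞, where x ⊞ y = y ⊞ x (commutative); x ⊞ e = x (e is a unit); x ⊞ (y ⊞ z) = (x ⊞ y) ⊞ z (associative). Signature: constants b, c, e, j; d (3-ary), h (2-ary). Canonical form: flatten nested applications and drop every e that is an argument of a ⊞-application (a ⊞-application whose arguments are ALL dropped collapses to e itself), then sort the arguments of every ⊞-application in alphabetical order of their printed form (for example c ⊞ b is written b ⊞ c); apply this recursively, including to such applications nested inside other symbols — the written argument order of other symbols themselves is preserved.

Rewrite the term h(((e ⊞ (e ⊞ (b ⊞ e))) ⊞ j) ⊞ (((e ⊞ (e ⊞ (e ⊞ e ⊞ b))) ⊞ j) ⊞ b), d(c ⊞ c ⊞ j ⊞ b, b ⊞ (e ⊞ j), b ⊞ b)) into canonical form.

Focus inside:  ((e ⊞ (e ⊞ (b ⊞ e))) ⊞ j) ⊞ (((e ⊞ (e ⊞ (e ⊞ e ⊞ b))) ⊞ j) ⊞ b)
Flatten:  e ⊞ e ⊞ b ⊞ e ⊞ j ⊞ e ⊞ e ⊞ e ⊞ e ⊞ b ⊞ j ⊞ b
Units out:  drop e (×7)
Order the arguments:  b ⊞ b ⊞ b ⊞ j ⊞ j
Rebuild:  h(b ⊞ b ⊞ b ⊞ j ⊞ j, d(b ⊞ c ⊞ c ⊞ j, b ⊞ j, b ⊞ b))

Answer: h(b ⊞ b ⊞ b ⊞ j ⊞ j, d(b ⊞ c ⊞ c ⊞ j, b ⊞ j, b ⊞ b))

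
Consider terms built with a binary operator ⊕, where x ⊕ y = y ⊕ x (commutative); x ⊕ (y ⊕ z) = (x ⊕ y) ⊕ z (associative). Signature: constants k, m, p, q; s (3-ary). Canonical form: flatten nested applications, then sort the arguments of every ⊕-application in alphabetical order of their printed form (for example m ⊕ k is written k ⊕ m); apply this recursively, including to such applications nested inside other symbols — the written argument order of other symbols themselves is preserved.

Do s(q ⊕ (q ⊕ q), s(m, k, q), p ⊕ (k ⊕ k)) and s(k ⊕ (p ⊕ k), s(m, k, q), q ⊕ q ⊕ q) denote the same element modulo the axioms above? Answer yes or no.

Left:  s(q ⊕ (q ⊕ q), s(m, k, q), p ⊕ (k ⊕ k))
  Descend into:  p ⊕ (k ⊕ k)
  Un-nest:  p ⊕ k ⊕ k
  Order the arguments:  k ⊕ k ⊕ p
  Rebuild:  s(q ⊕ q ⊕ q, s(m, k, q), k ⊕ k ⊕ p)
Right:  s(k ⊕ (p ⊕ k), s(m, k, q), q ⊕ q ⊕ q)
  Work inside:  k ⊕ (p ⊕ k)
  Un-nest:  k ⊕ p ⊕ k
  Order the arguments:  k ⊕ k ⊕ p
  Put back:  s(k ⊕ k ⊕ p, s(m, k, q), q ⊕ q ⊕ q)

Answer: no — s(q ⊕ q ⊕ q, s(m, k, q), k ⊕ k ⊕ p) vs s(k ⊕ k ⊕ p, s(m, k, q), q ⊕ q ⊕ q)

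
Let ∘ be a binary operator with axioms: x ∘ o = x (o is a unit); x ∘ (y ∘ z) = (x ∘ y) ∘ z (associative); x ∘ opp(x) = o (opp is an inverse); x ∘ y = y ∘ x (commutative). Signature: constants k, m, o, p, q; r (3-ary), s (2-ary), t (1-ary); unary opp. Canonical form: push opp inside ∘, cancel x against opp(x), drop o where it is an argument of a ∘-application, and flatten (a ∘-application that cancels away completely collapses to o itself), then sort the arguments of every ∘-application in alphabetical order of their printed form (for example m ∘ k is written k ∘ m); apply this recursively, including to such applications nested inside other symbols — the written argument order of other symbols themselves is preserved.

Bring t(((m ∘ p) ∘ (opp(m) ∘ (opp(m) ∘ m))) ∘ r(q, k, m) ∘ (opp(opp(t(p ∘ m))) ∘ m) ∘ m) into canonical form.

Answer: t(m ∘ m ∘ p ∘ r(q, k, m) ∘ t(m ∘ p))

Derivation:
Focus inside:  ((m ∘ p) ∘ (opp(m) ∘ (opp(m) ∘ m))) ∘ r(q, k, m) ∘ (opp(opp(t(p ∘ m))) ∘ m) ∘ m
Push opp inside:  distribute opp over ∘ and collapse double opp
Combine occurrences:  m ∘ m ∘ p ∘ r(q, k, m) ∘ t(m ∘ p)
Rebuild:  t(m ∘ m ∘ p ∘ r(q, k, m) ∘ t(m ∘ p))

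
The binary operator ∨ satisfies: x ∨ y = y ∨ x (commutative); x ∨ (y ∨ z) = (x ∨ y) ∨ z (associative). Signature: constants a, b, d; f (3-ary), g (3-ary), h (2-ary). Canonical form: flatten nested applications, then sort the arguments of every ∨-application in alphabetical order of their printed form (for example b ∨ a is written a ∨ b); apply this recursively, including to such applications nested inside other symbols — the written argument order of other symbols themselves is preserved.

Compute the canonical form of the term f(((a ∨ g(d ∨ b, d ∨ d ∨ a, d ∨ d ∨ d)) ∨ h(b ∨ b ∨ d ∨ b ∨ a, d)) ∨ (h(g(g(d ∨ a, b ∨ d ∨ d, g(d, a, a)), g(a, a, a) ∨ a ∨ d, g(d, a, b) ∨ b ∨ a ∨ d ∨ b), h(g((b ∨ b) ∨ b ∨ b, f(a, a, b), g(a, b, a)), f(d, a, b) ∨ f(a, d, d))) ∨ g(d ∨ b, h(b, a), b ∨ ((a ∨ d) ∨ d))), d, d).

Answer: f(a ∨ g(b ∨ d, a ∨ d ∨ d, d ∨ d ∨ d) ∨ g(b ∨ d, h(b, a), a ∨ b ∨ d ∨ d) ∨ h(a ∨ b ∨ b ∨ b ∨ d, d) ∨ h(g(g(a ∨ d, b ∨ d ∨ d, g(d, a, a)), a ∨ d ∨ g(a, a, a), a ∨ b ∨ b ∨ d ∨ g(d, a, b)), h(g(b ∨ b ∨ b ∨ b, f(a, a, b), g(a, b, a)), f(a, d, d) ∨ f(d, a, b))), d, d)

Derivation:
Work inside:  ((a ∨ g(d ∨ b, d ∨ d ∨ a, d ∨ d ∨ d)) ∨ h(b ∨ b ∨ d ∨ b ∨ a, d)) ∨ (h(g(g(d ∨ a, b ∨ d ∨ d, g(d, a, a)), g(a, a, a) ∨ a ∨ d, g(d, a, b) ∨ b ∨ a ∨ d ∨ b), h(g((b ∨ b) ∨ b ∨ b, f(a, a, b), g(a, b, a)), f(d, a, b) ∨ f(a, d, d))) ∨ g(d ∨ b, h(b, a), b ∨ ((a ∨ d) ∨ d)))
Merge nested applications:  a ∨ g(d ∨ b, d ∨ d ∨ a, d ∨ d ∨ d) ∨ h(b ∨ b ∨ d ∨ b ∨ a, d) ∨ h(g(g(d ∨ a, b ∨ d ∨ d, g(d, a, a)), g(a, a, a) ∨ a ∨ d, g(d, a, b) ∨ b ∨ a ∨ d ∨ b), h(g((b ∨ b) ∨ b ∨ b, f(a, a, b), g(a, b, a)), f(d, a, b) ∨ f(a, d, d))) ∨ g(d ∨ b, h(b, a), b ∨ ((a ∨ d) ∨ d))
Canonicalize subterm:  g(d ∨ b, d ∨ d ∨ a, d ∨ d ∨ d)  →  g(b ∨ d, a ∨ d ∨ d, d ∨ d ∨ d)
Canonicalize subterm:  h(b ∨ b ∨ d ∨ b ∨ a, d)  →  h(a ∨ b ∨ b ∨ b ∨ d, d)
Simplify inside:  h(g(g(d ∨ a, b ∨ d ∨ d, g(d, a, a)), g(a, a, a) ∨ a ∨ d, g(d, a, b) ∨ b ∨ a ∨ d ∨ b), h(g((b ∨ b) ∨ b ∨ b, f(a, a, b), g(a, b, a)), f(d, a, b) ∨ f(a, d, d)))  →  h(g(g(a ∨ d, b ∨ d ∨ d, g(d, a, a)), a ∨ d ∨ g(a, a, a), a ∨ b ∨ b ∨ d ∨ g(d, a, b)), h(g(b ∨ b ∨ b ∨ b, f(a, a, b), g(a, b, a)), f(a, d, d) ∨ f(d, a, b)))
Sort arguments:  a ∨ g(b ∨ d, a ∨ d ∨ d, d ∨ d ∨ d) ∨ g(b ∨ d, h(b, a), a ∨ b ∨ d ∨ d) ∨ h(a ∨ b ∨ b ∨ b ∨ d, d) ∨ h(g(g(a ∨ d, b ∨ d ∨ d, g(d, a, a)), a ∨ d ∨ g(a, a, a), a ∨ b ∨ b ∨ d ∨ g(d, a, b)), h(g(b ∨ b ∨ b ∨ b, f(a, a, b), g(a, b, a)), f(a, d, d) ∨ f(d, a, b)))
Reassemble:  f(a ∨ g(b ∨ d, a ∨ d ∨ d, d ∨ d ∨ d) ∨ g(b ∨ d, h(b, a), a ∨ b ∨ d ∨ d) ∨ h(a ∨ b ∨ b ∨ b ∨ d, d) ∨ h(g(g(a ∨ d, b ∨ d ∨ d, g(d, a, a)), a ∨ d ∨ g(a, a, a), a ∨ b ∨ b ∨ d ∨ g(d, a, b)), h(g(b ∨ b ∨ b ∨ b, f(a, a, b), g(a, b, a)), f(a, d, d) ∨ f(d, a, b))), d, d)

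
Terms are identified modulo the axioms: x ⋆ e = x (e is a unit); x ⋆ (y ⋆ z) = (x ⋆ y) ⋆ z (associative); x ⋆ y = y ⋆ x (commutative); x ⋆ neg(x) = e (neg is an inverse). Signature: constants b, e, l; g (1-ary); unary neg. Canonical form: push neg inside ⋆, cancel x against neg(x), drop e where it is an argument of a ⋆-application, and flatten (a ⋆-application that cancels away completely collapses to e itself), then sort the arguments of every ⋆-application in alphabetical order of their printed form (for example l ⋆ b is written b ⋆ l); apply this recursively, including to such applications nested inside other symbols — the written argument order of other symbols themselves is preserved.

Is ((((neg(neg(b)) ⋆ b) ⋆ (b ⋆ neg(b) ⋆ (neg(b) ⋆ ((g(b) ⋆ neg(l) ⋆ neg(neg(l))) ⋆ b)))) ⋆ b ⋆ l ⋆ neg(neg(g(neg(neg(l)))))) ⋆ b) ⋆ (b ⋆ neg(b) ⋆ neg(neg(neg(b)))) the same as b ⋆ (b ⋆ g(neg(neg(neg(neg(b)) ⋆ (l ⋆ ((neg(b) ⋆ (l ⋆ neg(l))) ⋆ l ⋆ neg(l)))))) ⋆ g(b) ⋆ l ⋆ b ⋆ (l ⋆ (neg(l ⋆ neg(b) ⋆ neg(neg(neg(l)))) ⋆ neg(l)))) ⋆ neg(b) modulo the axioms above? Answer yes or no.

Left:  ((((neg(neg(b)) ⋆ b) ⋆ (b ⋆ neg(b) ⋆ (neg(b) ⋆ ((g(b) ⋆ neg(l) ⋆ neg(neg(l))) ⋆ b)))) ⋆ b ⋆ l ⋆ neg(neg(g(neg(neg(l)))))) ⋆ b) ⋆ (b ⋆ neg(b) ⋆ neg(neg(neg(b))))
  Push neg inside:  distribute neg over ⋆ and collapse double neg
  Collect terms:  b ⋆ b ⋆ b ⋆ g(b) ⋆ l ⋆ g(l)
  Order the arguments:  b ⋆ b ⋆ b ⋆ g(b) ⋆ g(l) ⋆ l
Right:  b ⋆ (b ⋆ g(neg(neg(neg(neg(b)) ⋆ (l ⋆ ((neg(b) ⋆ (l ⋆ neg(l))) ⋆ l ⋆ neg(l)))))) ⋆ g(b) ⋆ l ⋆ b ⋆ (l ⋆ (neg(l ⋆ neg(b) ⋆ neg(neg(neg(l)))) ⋆ neg(l)))) ⋆ neg(b)
  Push neg inside:  distribute neg over ⋆ and collapse double neg
  Collect:  b ⋆ b ⋆ b ⋆ g(l) ⋆ g(b) ⋆ l
  Order the arguments:  b ⋆ b ⋆ b ⋆ g(b) ⋆ g(l) ⋆ l

Answer: yes — both canonical forms are b ⋆ b ⋆ b ⋆ g(b) ⋆ g(l) ⋆ l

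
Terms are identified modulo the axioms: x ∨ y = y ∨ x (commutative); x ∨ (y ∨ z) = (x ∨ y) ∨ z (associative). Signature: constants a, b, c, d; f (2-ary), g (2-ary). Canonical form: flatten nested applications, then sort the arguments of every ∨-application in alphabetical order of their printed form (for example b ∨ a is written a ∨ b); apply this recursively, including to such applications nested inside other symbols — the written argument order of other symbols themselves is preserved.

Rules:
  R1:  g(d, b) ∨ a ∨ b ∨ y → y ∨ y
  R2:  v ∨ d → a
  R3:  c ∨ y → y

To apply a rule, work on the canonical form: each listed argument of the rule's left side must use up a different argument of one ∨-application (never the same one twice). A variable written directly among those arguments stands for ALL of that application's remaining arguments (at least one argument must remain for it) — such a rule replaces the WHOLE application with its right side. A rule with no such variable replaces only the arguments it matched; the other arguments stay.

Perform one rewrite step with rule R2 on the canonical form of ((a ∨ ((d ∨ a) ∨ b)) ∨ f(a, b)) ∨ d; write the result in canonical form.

Canonical form:  a ∨ a ∨ b ∨ d ∨ d ∨ f(a, b)
R2 matches:  uses d;  v := a ∨ a ∨ b ∨ d ∨ f(a, b)
The variable takes the whole remainder — replace the entire application.
Result:  a

Answer: a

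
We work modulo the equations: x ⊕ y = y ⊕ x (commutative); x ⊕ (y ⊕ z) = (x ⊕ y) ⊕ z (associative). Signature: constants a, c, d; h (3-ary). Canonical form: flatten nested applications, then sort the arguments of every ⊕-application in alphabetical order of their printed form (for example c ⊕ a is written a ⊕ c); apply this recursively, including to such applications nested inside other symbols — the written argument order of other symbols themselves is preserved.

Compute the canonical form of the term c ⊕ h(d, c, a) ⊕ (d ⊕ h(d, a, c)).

Answer: c ⊕ d ⊕ h(d, a, c) ⊕ h(d, c, a)

Derivation:
Flatten:  c ⊕ h(d, c, a) ⊕ d ⊕ h(d, a, c)
Sort arguments:  c ⊕ d ⊕ h(d, a, c) ⊕ h(d, c, a)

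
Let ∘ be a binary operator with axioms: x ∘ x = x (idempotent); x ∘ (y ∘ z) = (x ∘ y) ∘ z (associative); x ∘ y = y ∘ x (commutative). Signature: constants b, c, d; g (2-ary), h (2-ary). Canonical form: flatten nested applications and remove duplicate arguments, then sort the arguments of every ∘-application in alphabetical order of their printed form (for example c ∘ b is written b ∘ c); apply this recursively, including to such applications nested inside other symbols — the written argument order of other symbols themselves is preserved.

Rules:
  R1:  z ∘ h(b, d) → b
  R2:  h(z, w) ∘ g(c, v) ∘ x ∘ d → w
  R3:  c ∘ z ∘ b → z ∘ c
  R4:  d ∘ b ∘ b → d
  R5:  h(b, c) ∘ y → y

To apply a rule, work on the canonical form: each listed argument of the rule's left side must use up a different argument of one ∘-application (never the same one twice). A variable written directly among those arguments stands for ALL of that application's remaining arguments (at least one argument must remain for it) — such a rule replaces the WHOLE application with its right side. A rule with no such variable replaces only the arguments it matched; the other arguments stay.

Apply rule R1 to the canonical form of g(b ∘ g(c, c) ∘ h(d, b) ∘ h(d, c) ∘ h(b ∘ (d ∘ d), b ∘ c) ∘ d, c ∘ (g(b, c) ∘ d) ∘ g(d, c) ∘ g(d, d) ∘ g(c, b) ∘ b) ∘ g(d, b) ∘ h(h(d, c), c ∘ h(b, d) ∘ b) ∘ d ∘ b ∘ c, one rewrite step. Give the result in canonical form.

Answer: b ∘ c ∘ d ∘ g(b ∘ d ∘ g(c, c) ∘ h(b ∘ d, b ∘ c) ∘ h(d, b) ∘ h(d, c), b ∘ c ∘ d ∘ g(b, c) ∘ g(c, b) ∘ g(d, c) ∘ g(d, d)) ∘ g(d, b) ∘ h(h(d, c), b)

Derivation:
Canonical form:  b ∘ c ∘ d ∘ g(b ∘ d ∘ g(c, c) ∘ h(b ∘ d, b ∘ c) ∘ h(d, b) ∘ h(d, c), b ∘ c ∘ d ∘ g(b, c) ∘ g(c, b) ∘ g(d, c) ∘ g(d, d)) ∘ g(d, b) ∘ h(h(d, c), b ∘ c ∘ h(b, d))
Match R1:  consume h(b, d);  z := b ∘ c
Every leftover argument binds to the variable; the entire application is replaced.
Result:  b ∘ c ∘ d ∘ g(b ∘ d ∘ g(c, c) ∘ h(b ∘ d, b ∘ c) ∘ h(d, b) ∘ h(d, c), b ∘ c ∘ d ∘ g(b, c) ∘ g(c, b) ∘ g(d, c) ∘ g(d, d)) ∘ g(d, b) ∘ h(h(d, c), b)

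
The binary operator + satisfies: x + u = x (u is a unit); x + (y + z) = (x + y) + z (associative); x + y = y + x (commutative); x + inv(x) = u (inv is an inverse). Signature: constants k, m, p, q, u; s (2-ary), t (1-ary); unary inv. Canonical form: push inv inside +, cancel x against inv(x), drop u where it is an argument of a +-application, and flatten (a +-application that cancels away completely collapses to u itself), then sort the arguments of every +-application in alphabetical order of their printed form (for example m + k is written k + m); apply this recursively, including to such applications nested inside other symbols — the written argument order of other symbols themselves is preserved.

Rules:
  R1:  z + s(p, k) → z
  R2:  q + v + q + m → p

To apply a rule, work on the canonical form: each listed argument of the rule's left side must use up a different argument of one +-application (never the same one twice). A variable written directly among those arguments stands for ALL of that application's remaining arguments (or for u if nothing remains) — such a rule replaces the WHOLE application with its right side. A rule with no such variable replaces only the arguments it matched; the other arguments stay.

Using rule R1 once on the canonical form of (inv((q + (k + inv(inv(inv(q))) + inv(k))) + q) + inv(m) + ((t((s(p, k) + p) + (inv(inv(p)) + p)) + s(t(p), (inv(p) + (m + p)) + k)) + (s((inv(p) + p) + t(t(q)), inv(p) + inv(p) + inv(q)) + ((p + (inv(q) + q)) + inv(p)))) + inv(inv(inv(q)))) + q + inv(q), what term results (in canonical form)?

Answer: inv(m) + inv(q) + inv(q) + s(t(p), k + m) + s(t(t(q)), inv(p) + inv(p) + inv(q)) + t(p + p + p)

Derivation:
Canonical form:  inv(m) + inv(q) + inv(q) + s(t(p), k + m) + s(t(t(q)), inv(p) + inv(p) + inv(q)) + t(p + p + p + s(p, k))
R1 matches:  uses s(p, k);  z := p + p + p
Every leftover argument binds to the variable; the entire application is replaced.
New term:  inv(m) + inv(q) + inv(q) + s(t(p), k + m) + s(t(t(q)), inv(p) + inv(p) + inv(q)) + t(p + p + p)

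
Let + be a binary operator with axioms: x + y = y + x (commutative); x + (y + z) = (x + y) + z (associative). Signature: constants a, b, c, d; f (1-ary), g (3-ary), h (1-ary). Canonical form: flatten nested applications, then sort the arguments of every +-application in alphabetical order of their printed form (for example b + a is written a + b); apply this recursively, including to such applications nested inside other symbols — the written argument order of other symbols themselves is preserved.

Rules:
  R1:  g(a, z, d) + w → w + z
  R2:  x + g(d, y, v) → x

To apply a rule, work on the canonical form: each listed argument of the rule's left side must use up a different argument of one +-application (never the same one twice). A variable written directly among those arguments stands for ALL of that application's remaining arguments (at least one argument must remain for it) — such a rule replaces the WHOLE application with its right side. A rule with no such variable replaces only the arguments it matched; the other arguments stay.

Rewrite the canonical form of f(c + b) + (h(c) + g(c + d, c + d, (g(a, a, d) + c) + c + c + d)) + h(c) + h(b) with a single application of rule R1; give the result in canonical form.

Canonical form:  f(b + c) + g(c + d, c + d, c + c + c + d + g(a, a, d)) + h(b) + h(c) + h(c)
R1 matches:  uses g(a, a, d);  w := c + c + c + d, z := a
The variable takes the whole remainder — replace the entire application.
Result:  f(b + c) + g(c + d, c + d, a + c + c + c + d) + h(b) + h(c) + h(c)

Answer: f(b + c) + g(c + d, c + d, a + c + c + c + d) + h(b) + h(c) + h(c)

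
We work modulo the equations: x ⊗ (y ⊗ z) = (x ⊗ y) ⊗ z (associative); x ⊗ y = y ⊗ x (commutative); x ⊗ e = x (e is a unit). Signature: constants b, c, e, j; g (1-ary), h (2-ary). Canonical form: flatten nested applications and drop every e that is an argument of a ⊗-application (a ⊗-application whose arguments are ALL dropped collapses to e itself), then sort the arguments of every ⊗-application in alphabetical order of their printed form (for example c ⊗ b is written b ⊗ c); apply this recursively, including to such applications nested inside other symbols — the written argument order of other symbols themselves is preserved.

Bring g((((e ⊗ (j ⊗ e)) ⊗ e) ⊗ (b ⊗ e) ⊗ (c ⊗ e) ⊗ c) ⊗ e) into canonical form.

Answer: g(b ⊗ c ⊗ c ⊗ j)

Derivation:
Work inside:  (((e ⊗ (j ⊗ e)) ⊗ e) ⊗ (b ⊗ e) ⊗ (c ⊗ e) ⊗ c) ⊗ e
Un-nest:  e ⊗ j ⊗ e ⊗ e ⊗ b ⊗ e ⊗ c ⊗ e ⊗ c ⊗ e
Unit:  drop e (×6)
Sort:  b ⊗ c ⊗ c ⊗ j
Put back:  g(b ⊗ c ⊗ c ⊗ j)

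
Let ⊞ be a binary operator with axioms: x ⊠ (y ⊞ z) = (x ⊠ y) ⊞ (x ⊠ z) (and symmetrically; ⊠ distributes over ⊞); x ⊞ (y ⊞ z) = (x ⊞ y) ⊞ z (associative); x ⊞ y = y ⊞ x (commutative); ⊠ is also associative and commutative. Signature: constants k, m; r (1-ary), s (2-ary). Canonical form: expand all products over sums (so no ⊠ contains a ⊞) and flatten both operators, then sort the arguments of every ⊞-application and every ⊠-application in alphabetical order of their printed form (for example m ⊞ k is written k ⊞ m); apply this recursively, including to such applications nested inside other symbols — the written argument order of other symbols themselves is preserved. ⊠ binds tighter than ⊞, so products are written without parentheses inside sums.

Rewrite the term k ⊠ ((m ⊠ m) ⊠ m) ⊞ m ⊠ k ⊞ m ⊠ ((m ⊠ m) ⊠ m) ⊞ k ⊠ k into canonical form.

Merge nested applications:  k ⊠ m ⊠ m ⊠ m ⊞ k ⊠ m ⊞ m ⊠ m ⊠ m ⊠ m ⊞ k ⊠ k
Sort:  k ⊠ k ⊞ k ⊠ m ⊞ k ⊠ m ⊠ m ⊠ m ⊞ m ⊠ m ⊠ m ⊠ m

Answer: k ⊠ k ⊞ k ⊠ m ⊞ k ⊠ m ⊠ m ⊠ m ⊞ m ⊠ m ⊠ m ⊠ m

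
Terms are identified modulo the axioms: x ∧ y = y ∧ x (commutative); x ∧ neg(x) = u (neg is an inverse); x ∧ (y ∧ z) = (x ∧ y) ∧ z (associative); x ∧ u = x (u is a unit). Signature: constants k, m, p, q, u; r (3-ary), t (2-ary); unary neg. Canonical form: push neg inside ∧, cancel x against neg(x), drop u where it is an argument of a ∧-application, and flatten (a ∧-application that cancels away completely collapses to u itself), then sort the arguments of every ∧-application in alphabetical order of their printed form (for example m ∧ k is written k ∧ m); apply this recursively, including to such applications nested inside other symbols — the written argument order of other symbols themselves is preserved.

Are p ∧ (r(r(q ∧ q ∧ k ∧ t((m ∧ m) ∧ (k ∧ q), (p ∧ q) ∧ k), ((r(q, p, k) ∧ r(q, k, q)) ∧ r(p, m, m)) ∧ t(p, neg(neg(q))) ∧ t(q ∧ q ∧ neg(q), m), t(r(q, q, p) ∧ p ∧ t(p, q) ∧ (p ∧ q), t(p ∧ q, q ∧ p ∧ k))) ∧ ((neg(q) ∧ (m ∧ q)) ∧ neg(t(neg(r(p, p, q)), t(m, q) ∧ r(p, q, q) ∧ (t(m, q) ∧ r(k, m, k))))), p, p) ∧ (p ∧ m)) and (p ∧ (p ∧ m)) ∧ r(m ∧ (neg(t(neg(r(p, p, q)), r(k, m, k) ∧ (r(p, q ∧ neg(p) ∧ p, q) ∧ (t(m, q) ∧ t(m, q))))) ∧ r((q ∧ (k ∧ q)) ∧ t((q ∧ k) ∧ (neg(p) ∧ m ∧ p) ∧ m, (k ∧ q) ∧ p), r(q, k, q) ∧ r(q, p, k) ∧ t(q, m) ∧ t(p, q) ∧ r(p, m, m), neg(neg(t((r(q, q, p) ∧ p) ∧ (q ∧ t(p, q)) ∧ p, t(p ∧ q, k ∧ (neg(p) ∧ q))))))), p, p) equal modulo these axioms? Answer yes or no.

Answer: no — m ∧ p ∧ p ∧ r(m ∧ neg(t(neg(r(p, p, q)), r(k, m, k) ∧ r(p, q, q) ∧ t(m, q) ∧ t(m, q))) ∧ r(k ∧ q ∧ q ∧ t(k ∧ m ∧ m ∧ q, k ∧ p ∧ q), r(p, m, m) ∧ r(q, k, q) ∧ r(q, p, k) ∧ t(p, q) ∧ t(q, m), t(p ∧ p ∧ q ∧ r(q, q, p) ∧ t(p, q), t(p ∧ q, k ∧ p ∧ q))), p, p) vs m ∧ p ∧ p ∧ r(m ∧ neg(t(neg(r(p, p, q)), r(k, m, k) ∧ r(p, q, q) ∧ t(m, q) ∧ t(m, q))) ∧ r(k ∧ q ∧ q ∧ t(k ∧ m ∧ m ∧ q, k ∧ p ∧ q), r(p, m, m) ∧ r(q, k, q) ∧ r(q, p, k) ∧ t(p, q) ∧ t(q, m), t(p ∧ p ∧ q ∧ r(q, q, p) ∧ t(p, q), t(p ∧ q, k ∧ neg(p) ∧ q))), p, p)

Derivation:
Left:  p ∧ (r(r(q ∧ q ∧ k ∧ t((m ∧ m) ∧ (k ∧ q), (p ∧ q) ∧ k), ((r(q, p, k) ∧ r(q, k, q)) ∧ r(p, m, m)) ∧ t(p, neg(neg(q))) ∧ t(q ∧ q ∧ neg(q), m), t(r(q, q, p) ∧ p ∧ t(p, q) ∧ (p ∧ q), t(p ∧ q, q ∧ p ∧ k))) ∧ ((neg(q) ∧ (m ∧ q)) ∧ neg(t(neg(r(p, p, q)), t(m, q) ∧ r(p, q, q) ∧ (t(m, q) ∧ r(k, m, k))))), p, p) ∧ (p ∧ m))
  Push neg inside:  distribute neg over ∧ and collapse double neg
  Collect terms:  p ∧ p ∧ r(m ∧ neg(t(neg(r(p, p, q)), r(k, m, k) ∧ r(p, q, q) ∧ t(m, q) ∧ t(m, q))) ∧ r(k ∧ q ∧ q ∧ t(k ∧ m ∧ m ∧ q, k ∧ p ∧ q), r(p, m, m) ∧ r(q, k, q) ∧ r(q, p, k) ∧ t(p, q) ∧ t(q, m), t(p ∧ p ∧ q ∧ r(q, q, p) ∧ t(p, q), t(p ∧ q, k ∧ p ∧ q))), p, p) ∧ m
  Order the arguments:  m ∧ p ∧ p ∧ r(m ∧ neg(t(neg(r(p, p, q)), r(k, m, k) ∧ r(p, q, q) ∧ t(m, q) ∧ t(m, q))) ∧ r(k ∧ q ∧ q ∧ t(k ∧ m ∧ m ∧ q, k ∧ p ∧ q), r(p, m, m) ∧ r(q, k, q) ∧ r(q, p, k) ∧ t(p, q) ∧ t(q, m), t(p ∧ p ∧ q ∧ r(q, q, p) ∧ t(p, q), t(p ∧ q, k ∧ p ∧ q))), p, p)
Right:  (p ∧ (p ∧ m)) ∧ r(m ∧ (neg(t(neg(r(p, p, q)), r(k, m, k) ∧ (r(p, q ∧ neg(p) ∧ p, q) ∧ (t(m, q) ∧ t(m, q))))) ∧ r((q ∧ (k ∧ q)) ∧ t((q ∧ k) ∧ (neg(p) ∧ m ∧ p) ∧ m, (k ∧ q) ∧ p), r(q, k, q) ∧ r(q, p, k) ∧ t(q, m) ∧ t(p, q) ∧ r(p, m, m), neg(neg(t((r(q, q, p) ∧ p) ∧ (q ∧ t(p, q)) ∧ p, t(p ∧ q, k ∧ (neg(p) ∧ q))))))), p, p)
  Push neg inside:  distribute neg over ∧ and collapse double neg
  Collect:  p ∧ p ∧ m ∧ r(m ∧ neg(t(neg(r(p, p, q)), r(k, m, k) ∧ r(p, q, q) ∧ t(m, q) ∧ t(m, q))) ∧ r(k ∧ q ∧ q ∧ t(k ∧ m ∧ m ∧ q, k ∧ p ∧ q), r(p, m, m) ∧ r(q, k, q) ∧ r(q, p, k) ∧ t(p, q) ∧ t(q, m), t(p ∧ p ∧ q ∧ r(q, q, p) ∧ t(p, q), t(p ∧ q, k ∧ neg(p) ∧ q))), p, p)
  Order the arguments:  m ∧ p ∧ p ∧ r(m ∧ neg(t(neg(r(p, p, q)), r(k, m, k) ∧ r(p, q, q) ∧ t(m, q) ∧ t(m, q))) ∧ r(k ∧ q ∧ q ∧ t(k ∧ m ∧ m ∧ q, k ∧ p ∧ q), r(p, m, m) ∧ r(q, k, q) ∧ r(q, p, k) ∧ t(p, q) ∧ t(q, m), t(p ∧ p ∧ q ∧ r(q, q, p) ∧ t(p, q), t(p ∧ q, k ∧ neg(p) ∧ q))), p, p)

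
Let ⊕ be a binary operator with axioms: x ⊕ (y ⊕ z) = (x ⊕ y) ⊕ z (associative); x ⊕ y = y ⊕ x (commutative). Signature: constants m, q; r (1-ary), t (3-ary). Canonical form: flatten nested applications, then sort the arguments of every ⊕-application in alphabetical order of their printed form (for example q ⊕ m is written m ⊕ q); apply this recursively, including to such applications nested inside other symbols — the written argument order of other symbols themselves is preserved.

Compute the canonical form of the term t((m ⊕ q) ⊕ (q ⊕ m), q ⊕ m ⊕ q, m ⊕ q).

Focus inside:  (m ⊕ q) ⊕ (q ⊕ m)
Un-nest:  m ⊕ q ⊕ q ⊕ m
Order the arguments:  m ⊕ m ⊕ q ⊕ q
Put back:  t(m ⊕ m ⊕ q ⊕ q, m ⊕ q ⊕ q, m ⊕ q)

Answer: t(m ⊕ m ⊕ q ⊕ q, m ⊕ q ⊕ q, m ⊕ q)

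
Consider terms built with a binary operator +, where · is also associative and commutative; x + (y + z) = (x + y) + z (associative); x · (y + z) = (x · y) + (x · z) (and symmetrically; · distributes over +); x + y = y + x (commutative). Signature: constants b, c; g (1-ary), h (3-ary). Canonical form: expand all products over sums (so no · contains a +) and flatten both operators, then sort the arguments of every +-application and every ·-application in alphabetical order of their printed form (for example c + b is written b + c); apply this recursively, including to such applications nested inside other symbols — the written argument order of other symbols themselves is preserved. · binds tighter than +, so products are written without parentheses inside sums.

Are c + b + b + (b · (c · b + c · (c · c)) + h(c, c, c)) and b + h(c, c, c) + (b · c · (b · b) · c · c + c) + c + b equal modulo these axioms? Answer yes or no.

Left:  c + b + b + (b · (c · b + c · (c · c)) + h(c, c, c))
  Distribute:  c + b + b + b · b · c + b · c · c · c + h(c, c, c)
  Order the arguments:  b + b + b · b · c + b · c · c · c + c + h(c, c, c)
Right:  b + h(c, c, c) + (b · c · (b · b) · c · c + c) + c + b
  Flatten:  b + h(c, c, c) + b · b · b · c · c · c + c + c + b
  Sort:  b + b + b · b · b · c · c · c + c + c + h(c, c, c)

Answer: no — b + b + b · b · c + b · c · c · c + c + h(c, c, c) vs b + b + b · b · b · c · c · c + c + c + h(c, c, c)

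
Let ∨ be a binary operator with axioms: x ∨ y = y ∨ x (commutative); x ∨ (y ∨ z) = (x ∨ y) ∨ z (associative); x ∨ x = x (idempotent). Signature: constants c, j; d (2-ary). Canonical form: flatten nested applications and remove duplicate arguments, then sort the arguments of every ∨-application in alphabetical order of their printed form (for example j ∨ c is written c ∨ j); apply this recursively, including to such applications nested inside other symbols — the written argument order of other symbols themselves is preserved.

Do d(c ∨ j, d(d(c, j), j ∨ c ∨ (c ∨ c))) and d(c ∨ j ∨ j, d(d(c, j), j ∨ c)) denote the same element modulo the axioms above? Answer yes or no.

Left:  d(c ∨ j, d(d(c, j), j ∨ c ∨ (c ∨ c)))
  Work inside:  j ∨ c ∨ (c ∨ c)
  Un-nest:  j ∨ c ∨ c ∨ c
  Idempotence:  drop duplicate c, c
  Sort arguments:  c ∨ j
  Rebuild:  d(c ∨ j, d(d(c, j), c ∨ j))
Right:  d(c ∨ j ∨ j, d(d(c, j), j ∨ c))
  Work inside:  c ∨ j ∨ j
  Drop duplicates:  drop duplicate j
  Order the arguments:  c ∨ j
  Put back:  d(c ∨ j, d(d(c, j), c ∨ j))

Answer: yes — both canonical forms are d(c ∨ j, d(d(c, j), c ∨ j))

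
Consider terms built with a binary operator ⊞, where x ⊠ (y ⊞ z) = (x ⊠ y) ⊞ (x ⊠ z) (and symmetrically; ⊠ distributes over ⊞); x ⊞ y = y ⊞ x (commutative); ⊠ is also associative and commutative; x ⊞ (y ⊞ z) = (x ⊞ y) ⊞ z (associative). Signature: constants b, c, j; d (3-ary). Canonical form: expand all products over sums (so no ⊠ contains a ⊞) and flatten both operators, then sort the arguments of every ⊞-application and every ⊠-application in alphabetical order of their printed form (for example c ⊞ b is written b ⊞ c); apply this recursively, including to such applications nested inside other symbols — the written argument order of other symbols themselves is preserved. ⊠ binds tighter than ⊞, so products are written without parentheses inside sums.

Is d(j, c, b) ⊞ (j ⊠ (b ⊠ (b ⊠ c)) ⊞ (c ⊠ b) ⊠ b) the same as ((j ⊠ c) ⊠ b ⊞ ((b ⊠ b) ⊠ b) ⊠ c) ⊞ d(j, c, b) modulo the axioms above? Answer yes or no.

Answer: no — b ⊠ b ⊠ c ⊞ b ⊠ b ⊠ c ⊠ j ⊞ d(j, c, b) vs b ⊠ b ⊠ b ⊠ c ⊞ b ⊠ c ⊠ j ⊞ d(j, c, b)

Derivation:
Left:  d(j, c, b) ⊞ (j ⊠ (b ⊠ (b ⊠ c)) ⊞ (c ⊠ b) ⊠ b)
  Flatten:  d(j, c, b) ⊞ b ⊠ b ⊠ c ⊠ j ⊞ b ⊠ b ⊠ c
  Sort:  b ⊠ b ⊠ c ⊞ b ⊠ b ⊠ c ⊠ j ⊞ d(j, c, b)
Right:  ((j ⊠ c) ⊠ b ⊞ ((b ⊠ b) ⊠ b) ⊠ c) ⊞ d(j, c, b)
  Flatten:  b ⊠ c ⊠ j ⊞ b ⊠ b ⊠ b ⊠ c ⊞ d(j, c, b)
  Order the arguments:  b ⊠ b ⊠ b ⊠ c ⊞ b ⊠ c ⊠ j ⊞ d(j, c, b)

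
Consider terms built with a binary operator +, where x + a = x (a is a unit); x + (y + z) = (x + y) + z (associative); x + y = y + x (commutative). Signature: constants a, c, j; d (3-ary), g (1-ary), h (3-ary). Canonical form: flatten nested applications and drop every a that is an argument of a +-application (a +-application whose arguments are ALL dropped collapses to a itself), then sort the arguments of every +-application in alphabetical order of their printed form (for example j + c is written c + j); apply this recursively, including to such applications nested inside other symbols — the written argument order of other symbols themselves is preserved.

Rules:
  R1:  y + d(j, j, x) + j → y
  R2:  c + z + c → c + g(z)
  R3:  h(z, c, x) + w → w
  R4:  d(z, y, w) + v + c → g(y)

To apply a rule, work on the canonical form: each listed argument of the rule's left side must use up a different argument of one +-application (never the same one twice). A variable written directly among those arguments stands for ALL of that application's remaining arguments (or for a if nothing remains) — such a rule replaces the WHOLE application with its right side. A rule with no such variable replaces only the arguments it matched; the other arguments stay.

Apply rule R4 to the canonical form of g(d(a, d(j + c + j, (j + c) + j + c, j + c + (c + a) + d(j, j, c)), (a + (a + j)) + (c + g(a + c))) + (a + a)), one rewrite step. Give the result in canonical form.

Answer: g(d(a, d(c + j + j, c + c + j + j, g(j)), c + g(c) + j))

Derivation:
Canonical form:  g(d(a, d(c + j + j, c + c + j + j, c + c + d(j, j, c) + j), c + g(c) + j))
Apply R4:  consuming c, d(j, j, c);  v := c + j, w := c, y := j, z := j
Every leftover argument binds to the variable; the entire application is replaced.
New term:  g(d(a, d(c + j + j, c + c + j + j, g(j)), c + g(c) + j))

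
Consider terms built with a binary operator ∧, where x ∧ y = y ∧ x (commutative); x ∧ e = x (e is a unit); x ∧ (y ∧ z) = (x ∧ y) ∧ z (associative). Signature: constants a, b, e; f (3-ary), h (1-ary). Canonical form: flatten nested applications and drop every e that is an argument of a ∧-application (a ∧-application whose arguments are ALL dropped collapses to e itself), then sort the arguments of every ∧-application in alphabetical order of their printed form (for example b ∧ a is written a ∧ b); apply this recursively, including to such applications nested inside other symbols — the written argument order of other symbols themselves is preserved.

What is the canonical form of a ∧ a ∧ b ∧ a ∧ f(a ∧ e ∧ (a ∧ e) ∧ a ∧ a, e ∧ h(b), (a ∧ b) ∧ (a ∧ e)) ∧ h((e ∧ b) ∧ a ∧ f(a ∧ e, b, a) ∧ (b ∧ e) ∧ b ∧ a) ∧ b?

Answer: a ∧ a ∧ a ∧ b ∧ b ∧ f(a ∧ a ∧ a ∧ a, h(b), a ∧ a ∧ b) ∧ h(a ∧ a ∧ b ∧ b ∧ b ∧ f(a, b, a))

Derivation:
Inside:  f(a ∧ e ∧ (a ∧ e) ∧ a ∧ a, e ∧ h(b), (a ∧ b) ∧ (a ∧ e))  →  f(a ∧ a ∧ a ∧ a, h(b), a ∧ a ∧ b)
Canonicalize subterm:  h((e ∧ b) ∧ a ∧ f(a ∧ e, b, a) ∧ (b ∧ e) ∧ b ∧ a)  →  h(a ∧ a ∧ b ∧ b ∧ b ∧ f(a, b, a))
Order the arguments:  a ∧ a ∧ a ∧ b ∧ b ∧ f(a ∧ a ∧ a ∧ a, h(b), a ∧ a ∧ b) ∧ h(a ∧ a ∧ b ∧ b ∧ b ∧ f(a, b, a))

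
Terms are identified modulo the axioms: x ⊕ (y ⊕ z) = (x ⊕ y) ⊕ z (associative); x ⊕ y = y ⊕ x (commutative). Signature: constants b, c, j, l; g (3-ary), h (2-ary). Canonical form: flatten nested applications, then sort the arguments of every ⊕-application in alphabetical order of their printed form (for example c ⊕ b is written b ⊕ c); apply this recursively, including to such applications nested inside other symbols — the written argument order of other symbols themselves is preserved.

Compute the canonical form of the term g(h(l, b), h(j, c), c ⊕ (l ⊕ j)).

Answer: g(h(l, b), h(j, c), c ⊕ j ⊕ l)

Derivation:
Work inside:  c ⊕ (l ⊕ j)
Flatten:  c ⊕ l ⊕ j
Sort:  c ⊕ j ⊕ l
Rebuild:  g(h(l, b), h(j, c), c ⊕ j ⊕ l)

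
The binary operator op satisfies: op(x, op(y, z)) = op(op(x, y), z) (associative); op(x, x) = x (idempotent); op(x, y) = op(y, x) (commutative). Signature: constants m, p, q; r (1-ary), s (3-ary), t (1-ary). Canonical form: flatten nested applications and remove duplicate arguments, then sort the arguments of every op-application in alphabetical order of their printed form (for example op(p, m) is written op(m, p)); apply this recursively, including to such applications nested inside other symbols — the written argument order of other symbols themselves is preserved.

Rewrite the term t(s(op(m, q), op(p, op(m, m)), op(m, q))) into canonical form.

Descend into:  op(p, op(m, m))
Flatten:  op(p, m, m)
Idempotence:  drop duplicate m
Sort:  op(m, p)
Rebuild:  t(s(op(m, q), op(m, p), op(m, q)))

Answer: t(s(op(m, q), op(m, p), op(m, q)))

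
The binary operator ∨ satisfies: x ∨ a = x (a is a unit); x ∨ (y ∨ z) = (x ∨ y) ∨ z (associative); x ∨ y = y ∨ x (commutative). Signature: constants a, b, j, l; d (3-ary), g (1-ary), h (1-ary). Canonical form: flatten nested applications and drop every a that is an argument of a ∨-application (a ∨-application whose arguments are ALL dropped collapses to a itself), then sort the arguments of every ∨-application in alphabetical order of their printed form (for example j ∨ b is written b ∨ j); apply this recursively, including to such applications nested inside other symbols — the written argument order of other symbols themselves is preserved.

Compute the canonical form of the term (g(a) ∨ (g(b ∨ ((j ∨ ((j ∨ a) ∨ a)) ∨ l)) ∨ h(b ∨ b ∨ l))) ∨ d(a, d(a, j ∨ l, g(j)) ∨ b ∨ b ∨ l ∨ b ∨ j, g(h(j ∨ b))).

Un-nest:  g(a) ∨ g(b ∨ ((j ∨ ((j ∨ a) ∨ a)) ∨ l)) ∨ h(b ∨ b ∨ l) ∨ d(a, d(a, j ∨ l, g(j)) ∨ b ∨ b ∨ l ∨ b ∨ j, g(h(j ∨ b)))
Simplify inside:  g(b ∨ ((j ∨ ((j ∨ a) ∨ a)) ∨ l))  →  g(b ∨ j ∨ j ∨ l)
Canonicalize subterm:  d(a, d(a, j ∨ l, g(j)) ∨ b ∨ b ∨ l ∨ b ∨ j, g(h(j ∨ b)))  →  d(a, b ∨ b ∨ b ∨ d(a, j ∨ l, g(j)) ∨ j ∨ l, g(h(b ∨ j)))
Sort arguments:  d(a, b ∨ b ∨ b ∨ d(a, j ∨ l, g(j)) ∨ j ∨ l, g(h(b ∨ j))) ∨ g(a) ∨ g(b ∨ j ∨ j ∨ l) ∨ h(b ∨ b ∨ l)

Answer: d(a, b ∨ b ∨ b ∨ d(a, j ∨ l, g(j)) ∨ j ∨ l, g(h(b ∨ j))) ∨ g(a) ∨ g(b ∨ j ∨ j ∨ l) ∨ h(b ∨ b ∨ l)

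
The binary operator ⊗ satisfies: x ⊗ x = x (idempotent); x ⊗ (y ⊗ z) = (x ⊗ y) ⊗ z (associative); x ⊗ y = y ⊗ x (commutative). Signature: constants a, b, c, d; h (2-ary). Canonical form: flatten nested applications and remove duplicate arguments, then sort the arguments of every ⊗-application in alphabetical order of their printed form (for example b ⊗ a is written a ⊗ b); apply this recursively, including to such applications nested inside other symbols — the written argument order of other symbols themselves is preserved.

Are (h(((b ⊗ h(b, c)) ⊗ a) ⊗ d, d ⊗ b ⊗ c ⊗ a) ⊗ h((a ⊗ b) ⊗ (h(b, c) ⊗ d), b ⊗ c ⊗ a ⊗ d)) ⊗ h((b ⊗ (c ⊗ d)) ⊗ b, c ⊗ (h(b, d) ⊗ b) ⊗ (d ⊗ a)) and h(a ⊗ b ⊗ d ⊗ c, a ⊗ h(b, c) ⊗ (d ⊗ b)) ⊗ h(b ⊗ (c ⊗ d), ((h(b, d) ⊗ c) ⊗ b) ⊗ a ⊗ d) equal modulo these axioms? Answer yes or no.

Answer: no — h(a ⊗ b ⊗ d ⊗ h(b, c), a ⊗ b ⊗ c ⊗ d) ⊗ h(b ⊗ c ⊗ d, a ⊗ b ⊗ c ⊗ d ⊗ h(b, d)) vs h(a ⊗ b ⊗ c ⊗ d, a ⊗ b ⊗ d ⊗ h(b, c)) ⊗ h(b ⊗ c ⊗ d, a ⊗ b ⊗ c ⊗ d ⊗ h(b, d))

Derivation:
Left:  (h(((b ⊗ h(b, c)) ⊗ a) ⊗ d, d ⊗ b ⊗ c ⊗ a) ⊗ h((a ⊗ b) ⊗ (h(b, c) ⊗ d), b ⊗ c ⊗ a ⊗ d)) ⊗ h((b ⊗ (c ⊗ d)) ⊗ b, c ⊗ (h(b, d) ⊗ b) ⊗ (d ⊗ a))
  Flatten:  h(((b ⊗ h(b, c)) ⊗ a) ⊗ d, d ⊗ b ⊗ c ⊗ a) ⊗ h((a ⊗ b) ⊗ (h(b, c) ⊗ d), b ⊗ c ⊗ a ⊗ d) ⊗ h((b ⊗ (c ⊗ d)) ⊗ b, c ⊗ (h(b, d) ⊗ b) ⊗ (d ⊗ a))
  Canonicalize subterm:  h(((b ⊗ h(b, c)) ⊗ a) ⊗ d, d ⊗ b ⊗ c ⊗ a)  →  h(a ⊗ b ⊗ d ⊗ h(b, c), a ⊗ b ⊗ c ⊗ d)
  Simplify inside:  h((a ⊗ b) ⊗ (h(b, c) ⊗ d), b ⊗ c ⊗ a ⊗ d)  →  h(a ⊗ b ⊗ d ⊗ h(b, c), a ⊗ b ⊗ c ⊗ d)
  Canonicalize subterm:  h((b ⊗ (c ⊗ d)) ⊗ b, c ⊗ (h(b, d) ⊗ b) ⊗ (d ⊗ a))  →  h(b ⊗ c ⊗ d, a ⊗ b ⊗ c ⊗ d ⊗ h(b, d))
  Deduplicate:  drop duplicate h(a ⊗ b ⊗ d ⊗ h(b, c), a ⊗ b ⊗ c ⊗ d)
  Order the arguments:  h(a ⊗ b ⊗ d ⊗ h(b, c), a ⊗ b ⊗ c ⊗ d) ⊗ h(b ⊗ c ⊗ d, a ⊗ b ⊗ c ⊗ d ⊗ h(b, d))
Right:  h(a ⊗ b ⊗ d ⊗ c, a ⊗ h(b, c) ⊗ (d ⊗ b)) ⊗ h(b ⊗ (c ⊗ d), ((h(b, d) ⊗ c) ⊗ b) ⊗ a ⊗ d)
  Inside:  h(a ⊗ b ⊗ d ⊗ c, a ⊗ h(b, c) ⊗ (d ⊗ b))  →  h(a ⊗ b ⊗ c ⊗ d, a ⊗ b ⊗ d ⊗ h(b, c))
  Inside:  h(b ⊗ (c ⊗ d), ((h(b, d) ⊗ c) ⊗ b) ⊗ a ⊗ d)  →  h(b ⊗ c ⊗ d, a ⊗ b ⊗ c ⊗ d ⊗ h(b, d))
  Order the arguments:  h(a ⊗ b ⊗ c ⊗ d, a ⊗ b ⊗ d ⊗ h(b, c)) ⊗ h(b ⊗ c ⊗ d, a ⊗ b ⊗ c ⊗ d ⊗ h(b, d))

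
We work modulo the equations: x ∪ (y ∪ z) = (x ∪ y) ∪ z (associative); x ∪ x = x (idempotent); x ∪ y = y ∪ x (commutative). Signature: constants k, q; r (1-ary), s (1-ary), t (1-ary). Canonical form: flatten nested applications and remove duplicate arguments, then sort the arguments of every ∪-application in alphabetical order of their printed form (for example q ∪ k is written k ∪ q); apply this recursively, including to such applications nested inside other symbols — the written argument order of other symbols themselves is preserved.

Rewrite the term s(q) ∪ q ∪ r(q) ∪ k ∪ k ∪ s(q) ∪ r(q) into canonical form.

Idempotence:  drop duplicate k, s(q), r(q)
Sort arguments:  k ∪ q ∪ r(q) ∪ s(q)

Answer: k ∪ q ∪ r(q) ∪ s(q)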